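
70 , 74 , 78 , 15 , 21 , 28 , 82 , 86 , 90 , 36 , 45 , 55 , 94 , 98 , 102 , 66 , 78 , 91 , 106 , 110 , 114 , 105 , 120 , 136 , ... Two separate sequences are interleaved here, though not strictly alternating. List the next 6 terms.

Reading positions in blocks of 6 reveals the pattern AAABBB — 2 tracks woven together.
Subsequence A: 70, 74, 78, 82, 86, 90, 94, 98, 102, 106, 110, 114. Arithmetic with common difference +4.
Subsequence B: 15, 21, 28, 36, 45, 55, 66, 78, 91, 105, 120, 136. The triangular numbers T_5, T_6, ….
The 25th slot belongs to subsequence A; its 13th term is 118.
The 26th slot belongs to subsequence A; its 14th term is 122.
Position 27 falls in subsequence A as its term 15, giving 126.
Term 28 comes from subsequence B (its 13th entry): 153.
The 29th slot belongs to subsequence B; its 14th term is 171.
Position 30 falls in subsequence B as its term 15, giving 190.

118, 122, 126, 153, 171, 190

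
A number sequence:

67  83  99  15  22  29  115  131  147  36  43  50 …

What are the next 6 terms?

The slot pattern repeats as AAABBB (period 6), so there are 2 interleaved tracks.
Subsequence A: 67, 83, 99, 115, 131, 147 — linear: a_n = 51 + 16·n.
Subsequence B: 15, 22, 29, 36, 43, 50 — adding 7 each time.
Position 13 falls in subsequence A as its term 7, giving 163.
Position 14 → subsequence A, term 8 = 179.
Position 15 → subsequence A, term 9 = 195.
Term 16 comes from subsequence B (its 7th entry): 57.
Term 17 comes from subsequence B (its 8th entry): 64.
Position 18 → subsequence B, term 9 = 71.

163, 179, 195, 57, 64, 71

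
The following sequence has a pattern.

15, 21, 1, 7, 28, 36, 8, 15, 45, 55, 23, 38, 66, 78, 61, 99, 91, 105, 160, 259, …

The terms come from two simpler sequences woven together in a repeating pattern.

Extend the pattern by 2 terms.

120, 136

Positions follow the repeating pattern AABB; grouping by letter gives 2 tracks.
Subsequence A: 15, 21, 28, 36, 45, 55, 66, 78, 91, 105 — the triangular numbers T_5, T_6, ….
Subsequence B: 1, 7, 8, 15, 23, 38, 61, 99, 160, 259 — Fibonacci-style (each term is the sum of the two before it).
Term 21 comes from subsequence A (its 11th entry): 120.
Position 22 → subsequence A, term 12 = 136.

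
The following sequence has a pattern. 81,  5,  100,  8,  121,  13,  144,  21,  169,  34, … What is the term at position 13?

Split by position mod 2 into 2 tracks.
Stream A: 81, 100, 121, 144, 169 — the squares 9², 10², 11², ….
Stream B: 5, 8, 13, 21, 34 — Fibonacci-style (each term is the sum of the two before it).
The 13th slot belongs to stream A; its 7th term is 225.

225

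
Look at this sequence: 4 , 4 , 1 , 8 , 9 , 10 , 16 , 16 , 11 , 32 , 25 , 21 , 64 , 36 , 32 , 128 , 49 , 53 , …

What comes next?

Split by position mod 3: positions 1, 4, 7, … form one track, and each other residue class forms its own.
Track A = 4, 8, 16, 32, 64, 128: powers of 2.
Track B = 4, 9, 16, 25, 36, 49: consecutive squares n² from n = 2.
Track C = 1, 10, 11, 21, 32, 53: each term equals the sum of the previous two.
Term 19 comes from track A (its 7th entry): 256.

256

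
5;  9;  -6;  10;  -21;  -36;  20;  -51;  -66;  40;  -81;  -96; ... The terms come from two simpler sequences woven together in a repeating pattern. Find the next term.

80

Reading positions in blocks of 3 reveals the pattern ABB — 2 tracks woven together.
Subsequence A: 5, 10, 20, 40. Geometric, ×2 each step.
Subsequence B: 9, -6, -21, -36, -51, -66, -81, -96. Subtracting 15 each time.
The 13th slot belongs to subsequence A; its 5th term is 80.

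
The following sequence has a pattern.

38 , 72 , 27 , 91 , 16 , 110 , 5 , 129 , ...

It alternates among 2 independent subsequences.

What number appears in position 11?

The terms cycle through 2 interleaved subsequences.
Track A = 38, 27, 16, 5: subtracting 11 each time.
Track B = 72, 91, 110, 129: linear: a_n = 53 + 19·n.
Position 11 → track A, term 6 = -17.

-17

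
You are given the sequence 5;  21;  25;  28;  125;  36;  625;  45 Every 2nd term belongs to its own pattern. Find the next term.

Split by position mod 2 into 2 tracks.
Subsequence A: 5, 25, 125, 625. Powers of 5.
Subsequence B: 21, 28, 36, 45. The triangular numbers T_6, T_7, ….
The 9th slot belongs to subsequence A; its 5th term is 3125.

3125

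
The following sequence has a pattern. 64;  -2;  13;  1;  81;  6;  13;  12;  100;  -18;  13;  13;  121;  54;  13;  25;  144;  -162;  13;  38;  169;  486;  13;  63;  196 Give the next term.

-1458

Split by position mod 4: positions 1, 5, 9, … form one track, and each other residue class forms its own.
Subsequence A: 64, 81, 100, 121, 144, 169, 196 — the squares 8², 9², 10², ….
Subsequence B: -2, 6, -18, 54, -162, 486 — multiplying by -3 each time.
Subsequence C: 13, 13, 13, 13, 13, 13 — the constant sequence 13.
Subsequence D: 1, 12, 13, 25, 38, 63 — a Fibonacci-like recurrence a_n = a_{n-1} + a_{n-2}.
Position 26 → subsequence B, term 7 = -1458.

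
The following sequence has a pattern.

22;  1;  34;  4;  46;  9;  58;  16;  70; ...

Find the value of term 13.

94

Taking every 2nd term gives 2 separate tracks.
Track A: 22, 34, 46, 58, 70 (arithmetic, step +12).
Track B: 1, 4, 9, 16 (consecutive squares n² from n = 1).
Position 13 falls in track A as its term 7, giving 94.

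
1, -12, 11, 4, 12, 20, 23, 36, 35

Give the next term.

The terms cycle through 2 interleaved subsequences.
Subsequence A: 1, 11, 12, 23, 35 (each term equals the sum of the previous two).
Subsequence B: -12, 4, 20, 36 (adding 16 each time).
Position 10 → subsequence B, term 5 = 52.

52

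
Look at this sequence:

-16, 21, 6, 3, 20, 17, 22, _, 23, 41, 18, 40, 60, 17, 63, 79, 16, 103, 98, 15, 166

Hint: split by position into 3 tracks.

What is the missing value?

Split by position mod 3 into 3 tracks.
Stream A is -16, 3, 22, 41, 60, 79, 98, which is arithmetic, step +19.
Stream B is 21, 20, ?, 18, 17, 16, 15, which is arithmetic with common difference −1.
Stream C is 6, 17, 23, 40, 63, 103, 166, which is a Fibonacci-like recurrence a_n = a_{n-1} + a_{n-2}.
Filling stream B at index 3 by its rule yields 19.

19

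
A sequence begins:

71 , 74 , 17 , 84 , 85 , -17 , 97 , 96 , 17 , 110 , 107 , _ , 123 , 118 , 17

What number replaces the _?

Split by position mod 3: positions 1, 4, 7, … form one track, and each other residue class forms its own.
Stream A: 71, 84, 97, 110, 123 (adding 13 each time).
Stream B: 74, 85, 96, 107, 118 (arithmetic, step +11).
Stream C: 17, -17, 17, ?, 17 (alternating ±17).
The gap is stream C's term 4; the rule gives -17.

-17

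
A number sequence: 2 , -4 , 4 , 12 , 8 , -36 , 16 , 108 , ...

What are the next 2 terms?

32, -324

The terms cycle through 2 interleaved subsequences.
Subsequence A: 2, 4, 8, 16 — powers of 2.
Subsequence B: -4, 12, -36, 108 — geometric, ×-3 each step.
Term 9 comes from subsequence A (its 5th entry): 32.
The 10th slot belongs to subsequence B; its 5th term is -324.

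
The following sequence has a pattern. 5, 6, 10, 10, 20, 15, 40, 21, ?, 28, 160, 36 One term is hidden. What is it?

80

Taking every 2nd term gives 2 separate tracks.
Track A is 5, 10, 20, 40, ?, 160, which is a geometric progression (common ratio 2).
Track B is 6, 10, 15, 21, 28, 36, which is the triangular numbers T_3, T_4, ….
So the missing entry in track A is 80.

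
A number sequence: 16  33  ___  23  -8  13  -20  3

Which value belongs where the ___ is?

4

Split by position mod 2 into 2 tracks.
Track A = 16, ?, -8, -20: subtracting 12 each time.
Track B = 33, 23, 13, 3: arithmetic, step −10.
Track A's pattern makes the blank 4.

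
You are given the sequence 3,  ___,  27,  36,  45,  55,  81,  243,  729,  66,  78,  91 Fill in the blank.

9

Reading positions in blocks of 6 reveals the pattern AAABBB — 2 tracks woven together.
Track A: 3, ?, 27, 81, 243, 729. Powers of 3.
Track B: 36, 45, 55, 66, 78, 91. Triangular numbers starting at T_8.
The gap is track A's term 2; the rule gives 9.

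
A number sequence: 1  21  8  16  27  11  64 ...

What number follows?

6

Odd-indexed and even-indexed terms follow separate rules.
Stream A: 1, 8, 27, 64. Consecutive cubes n³ from n = 1.
Stream B: 21, 16, 11. Arithmetic, step −5.
Position 8 falls in stream B as its term 4, giving 6.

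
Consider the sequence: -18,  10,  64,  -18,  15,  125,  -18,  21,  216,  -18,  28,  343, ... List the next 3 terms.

-18, 36, 512

The terms cycle through 3 interleaved subsequences.
Track A is -18, -18, -18, -18, which is the constant sequence -18.
Track B is 10, 15, 21, 28, which is triangular numbers n(n+1)/2 for n = 4, 5, ….
Track C is 64, 125, 216, 343, which is the cubes 4³, 5³, 6³, ….
Term 13 comes from track A (its 5th entry): -18.
The 14th slot belongs to track B; its 5th term is 36.
Position 15 → track C, term 5 = 512.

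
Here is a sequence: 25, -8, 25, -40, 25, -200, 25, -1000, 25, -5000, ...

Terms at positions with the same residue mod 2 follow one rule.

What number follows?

25

Split by position mod 2 into 2 tracks.
Track A: 25, 25, 25, 25, 25. The constant sequence 25.
Track B: -8, -40, -200, -1000, -5000. Multiplying by 5 each time.
Position 11 falls in track A as its term 6, giving 25.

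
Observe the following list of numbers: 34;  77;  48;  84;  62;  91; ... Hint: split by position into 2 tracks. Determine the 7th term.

Odd-indexed and even-indexed terms follow separate rules.
Track A is 34, 48, 62, which is arithmetic, step +14.
Track B is 77, 84, 91, which is arithmetic, step +7.
Position 7 falls in track A as its term 4, giving 76.

76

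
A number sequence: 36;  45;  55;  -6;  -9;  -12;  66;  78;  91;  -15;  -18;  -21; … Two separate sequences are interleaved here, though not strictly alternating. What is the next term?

The slot pattern repeats as AAABBB (period 6), so there are 2 interleaved tracks.
Subsequence A: 36, 45, 55, 66, 78, 91 (triangular numbers n(n+1)/2 for n = 8, 9, …).
Subsequence B: -6, -9, -12, -15, -18, -21 (arithmetic, step −3).
Term 13 comes from subsequence A (its 7th entry): 105.

105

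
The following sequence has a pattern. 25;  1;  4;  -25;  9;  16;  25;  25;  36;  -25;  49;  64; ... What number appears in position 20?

169

Reading positions in blocks of 3 reveals the pattern ABB — 2 tracks woven together.
Stream A: 25, -25, 25, -25 (oscillating between 25 and -25).
Stream B: 1, 4, 9, 16, 25, 36, 49, 64 (consecutive squares n² from n = 1).
Term 20 comes from stream B (its 13th entry): 169.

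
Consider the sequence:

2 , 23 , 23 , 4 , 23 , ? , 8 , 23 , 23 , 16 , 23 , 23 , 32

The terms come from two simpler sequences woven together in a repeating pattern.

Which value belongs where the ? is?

23

The slot pattern repeats as ABB (period 3), so there are 2 interleaved tracks.
Subsequence A: 2, 4, 8, 16, 32 (powers of 2).
Subsequence B: 23, 23, 23, ?, 23, 23, 23, 23 (the constant sequence 23).
Subsequence B's pattern makes the blank 23.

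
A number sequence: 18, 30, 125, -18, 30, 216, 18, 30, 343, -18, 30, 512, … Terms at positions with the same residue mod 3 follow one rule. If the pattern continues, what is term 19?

Taking every 3rd term gives 3 separate tracks.
Track A is 18, -18, 18, -18, which is oscillating between 18 and -18.
Track B is 30, 30, 30, 30, which is the constant sequence 30.
Track C is 125, 216, 343, 512, which is the cubes 5³, 6³, 7³, ….
Position 19 → track A, term 7 = 18.

18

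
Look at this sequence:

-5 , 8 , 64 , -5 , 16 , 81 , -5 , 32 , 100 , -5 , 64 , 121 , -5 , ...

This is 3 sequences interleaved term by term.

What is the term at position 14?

Taking every 3rd term gives 3 separate tracks.
Subsequence A: -5, -5, -5, -5, -5. Always -5.
Subsequence B: 8, 16, 32, 64. Geometric with ratio 2.
Subsequence C: 64, 81, 100, 121. Perfect squares starting at 8².
Term 14 comes from subsequence B (its 5th entry): 128.

128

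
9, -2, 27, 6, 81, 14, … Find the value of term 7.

243

Taking every 2nd term gives 2 separate tracks.
Subsequence A: 9, 27, 81 (successive powers of 3).
Subsequence B: -2, 6, 14 (adding 8 each time).
The 7th slot belongs to subsequence A; its 4th term is 243.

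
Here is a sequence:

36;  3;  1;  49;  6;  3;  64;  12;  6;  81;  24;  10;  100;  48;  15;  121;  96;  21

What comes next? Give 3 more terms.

144, 192, 28

The terms cycle through 3 interleaved subsequences.
Track A = 36, 49, 64, 81, 100, 121: perfect squares starting at 6².
Track B = 3, 6, 12, 24, 48, 96: geometric with ratio 2.
Track C = 1, 3, 6, 10, 15, 21: triangular numbers starting at T_1.
Position 19 → track A, term 7 = 144.
Position 20 falls in track B as its term 7, giving 192.
The 21st slot belongs to track C; its 7th term is 28.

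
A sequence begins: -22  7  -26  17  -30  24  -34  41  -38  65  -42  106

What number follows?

Split by position mod 2 into 2 tracks.
Track A = -22, -26, -30, -34, -38, -42: linear: a_n = -18 − 4·n.
Track B = 7, 17, 24, 41, 65, 106: Fibonacci-style (each term is the sum of the two before it).
Position 13 → track A, term 7 = -46.

-46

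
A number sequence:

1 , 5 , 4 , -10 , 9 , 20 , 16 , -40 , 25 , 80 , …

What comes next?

36

Taking every 2nd term gives 2 separate tracks.
Stream A = 1, 4, 9, 16, 25: perfect squares starting at 1².
Stream B = 5, -10, 20, -40, 80: geometric with ratio -2.
Position 11 → stream A, term 6 = 36.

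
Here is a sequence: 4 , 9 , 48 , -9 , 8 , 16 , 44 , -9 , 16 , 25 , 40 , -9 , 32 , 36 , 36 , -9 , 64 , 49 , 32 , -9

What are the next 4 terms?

128, 64, 28, -9

Split by position mod 4: positions 1, 5, 9, … form one track, and each other residue class forms its own.
Track A: 4, 8, 16, 32, 64 — powers of 2.
Track B: 9, 16, 25, 36, 49 — perfect squares starting at 3².
Track C: 48, 44, 40, 36, 32 — arithmetic, step −4.
Track D: -9, -9, -9, -9, -9 — always -9.
Term 21 comes from track A (its 6th entry): 128.
Position 22 → track B, term 6 = 64.
Term 23 comes from track C (its 6th entry): 28.
Position 24 falls in track D as its term 6, giving -9.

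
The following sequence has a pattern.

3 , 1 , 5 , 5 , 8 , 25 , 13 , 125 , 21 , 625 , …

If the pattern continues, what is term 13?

55

The terms cycle through 2 interleaved subsequences.
Track A = 3, 5, 8, 13, 21: Fibonacci-style (each term is the sum of the two before it).
Track B = 1, 5, 25, 125, 625: successive powers of 5.
The 13th slot belongs to track A; its 7th term is 55.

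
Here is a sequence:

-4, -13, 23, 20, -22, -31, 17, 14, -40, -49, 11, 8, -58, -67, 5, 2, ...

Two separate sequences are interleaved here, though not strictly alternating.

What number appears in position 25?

Reading positions in blocks of 4 reveals the pattern AABB — 2 tracks woven together.
Track A = -4, -13, -22, -31, -40, -49, -58, -67: arithmetic with common difference −9.
Track B = 23, 20, 17, 14, 11, 8, 5, 2: arithmetic with common difference −3.
Position 25 → track A, term 13 = -112.

-112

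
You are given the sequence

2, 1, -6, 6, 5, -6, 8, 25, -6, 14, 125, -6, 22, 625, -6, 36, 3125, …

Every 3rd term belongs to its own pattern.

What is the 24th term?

The terms cycle through 3 interleaved subsequences.
Track A: 2, 6, 8, 14, 22, 36 (each term equals the sum of the previous two).
Track B: 1, 5, 25, 125, 625, 3125 (successive powers of 5).
Track C: -6, -6, -6, -6, -6 (always -6).
Position 24 → track C, term 8 = -6.

-6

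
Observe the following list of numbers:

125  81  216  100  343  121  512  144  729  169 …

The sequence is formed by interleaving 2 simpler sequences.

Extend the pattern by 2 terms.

Taking every 2nd term gives 2 separate tracks.
Subsequence A: 125, 216, 343, 512, 729. The cubes 5³, 6³, 7³, ….
Subsequence B: 81, 100, 121, 144, 169. Consecutive squares n² from n = 9.
Position 11 falls in subsequence A as its term 6, giving 1000.
Term 12 comes from subsequence B (its 6th entry): 196.

1000, 196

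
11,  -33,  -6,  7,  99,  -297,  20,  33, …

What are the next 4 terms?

Positions follow the repeating pattern AABB; grouping by letter gives 2 tracks.
Stream A: 11, -33, 99, -297 — multiplying by -3 each time.
Stream B: -6, 7, 20, 33 — arithmetic, step +13.
Position 9 falls in stream A as its term 5, giving 891.
Position 10 → stream A, term 6 = -2673.
Position 11 falls in stream B as its term 5, giving 46.
Position 12 falls in stream B as its term 6, giving 59.

891, -2673, 46, 59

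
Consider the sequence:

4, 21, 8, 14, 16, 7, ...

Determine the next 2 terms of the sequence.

The terms cycle through 2 interleaved subsequences.
Track A: 4, 8, 16. Successive powers of 2.
Track B: 21, 14, 7. Linear: a_n = 28 − 7·n.
Position 7 → track A, term 4 = 32.
Term 8 comes from track B (its 4th entry): 0.

32, 0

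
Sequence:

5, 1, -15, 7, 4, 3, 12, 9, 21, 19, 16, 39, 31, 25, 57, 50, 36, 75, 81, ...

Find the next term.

49

Read the sequence 3 terms at a time; column i is its own pattern.
Track A = 5, 7, 12, 19, 31, 50, 81: each term equals the sum of the previous two.
Track B = 1, 4, 9, 16, 25, 36: perfect squares starting at 1².
Track C = -15, 3, 21, 39, 57, 75: arithmetic with common difference +18.
Position 20 falls in track B as its term 7, giving 49.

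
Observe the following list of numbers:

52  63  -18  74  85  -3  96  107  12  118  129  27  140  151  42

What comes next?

Positions follow the repeating pattern AAB; grouping by letter gives 2 tracks.
Subsequence A: 52, 63, 74, 85, 96, 107, 118, 129, 140, 151. Arithmetic with common difference +11.
Subsequence B: -18, -3, 12, 27, 42. Arithmetic, step +15.
Position 16 → subsequence A, term 11 = 162.

162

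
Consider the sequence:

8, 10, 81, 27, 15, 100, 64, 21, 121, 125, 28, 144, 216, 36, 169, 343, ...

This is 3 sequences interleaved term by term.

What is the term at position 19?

The terms cycle through 3 interleaved subsequences.
Track A = 8, 27, 64, 125, 216, 343: the cubes 2³, 3³, 4³, ….
Track B = 10, 15, 21, 28, 36: triangular numbers n(n+1)/2 for n = 4, 5, ….
Track C = 81, 100, 121, 144, 169: consecutive squares n² from n = 9.
Term 19 comes from track A (its 7th entry): 512.

512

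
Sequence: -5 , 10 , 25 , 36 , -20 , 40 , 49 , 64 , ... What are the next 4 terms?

-80, 160, 81, 100

Positions follow the repeating pattern AABB; grouping by letter gives 2 tracks.
Track A: -5, 10, -20, 40 (geometric, ×-2 each step).
Track B: 25, 36, 49, 64 (the squares 5², 6², 7², …).
Term 9 comes from track A (its 5th entry): -80.
Term 10 comes from track A (its 6th entry): 160.
Term 11 comes from track B (its 5th entry): 81.
The 12th slot belongs to track B; its 6th term is 100.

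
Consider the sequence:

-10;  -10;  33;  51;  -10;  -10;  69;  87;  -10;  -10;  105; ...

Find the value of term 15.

The slot pattern repeats as AABB (period 4), so there are 2 interleaved tracks.
Track A is -10, -10, -10, -10, -10, -10, which is the constant sequence -10.
Track B is 33, 51, 69, 87, 105, which is arithmetic, step +18.
The 15th slot belongs to track B; its 7th term is 141.

141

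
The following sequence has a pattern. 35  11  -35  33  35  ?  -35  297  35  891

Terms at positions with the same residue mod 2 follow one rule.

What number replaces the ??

99

Positions 1, 3, 5, … form one subsequence and positions 2, 4, 6, … form another.
Subsequence A: 35, -35, 35, -35, 35 — the oscillation 35·(−1)^(n+1).
Subsequence B: 11, 33, ?, 297, 891 — a geometric progression (common ratio 3).
Filling subsequence B at index 3 by its rule yields 99.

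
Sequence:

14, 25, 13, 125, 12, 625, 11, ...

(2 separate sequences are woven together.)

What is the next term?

Taking every 2nd term gives 2 separate tracks.
Subsequence A: 14, 13, 12, 11. Subtracting 1 each time.
Subsequence B: 25, 125, 625. Successive powers of 5.
Position 8 → subsequence B, term 4 = 3125.

3125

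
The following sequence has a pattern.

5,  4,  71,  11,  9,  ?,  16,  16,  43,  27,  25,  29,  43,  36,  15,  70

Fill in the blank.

Read the sequence 3 terms at a time; column i is its own pattern.
Stream A: 5, 11, 16, 27, 43, 70. A Fibonacci-like recurrence a_n = a_{n-1} + a_{n-2}.
Stream B: 4, 9, 16, 25, 36. Consecutive squares n² from n = 2.
Stream C: 71, ?, 43, 29, 15. Linear: a_n = 85 − 14·n.
The gap is stream C's term 2; the rule gives 57.

57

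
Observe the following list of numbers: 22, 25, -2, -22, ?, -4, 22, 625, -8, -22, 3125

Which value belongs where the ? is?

Split by position mod 3: positions 1, 4, 7, … form one track, and each other residue class forms its own.
Track A: 22, -22, 22, -22. Oscillating between 22 and -22.
Track B: 25, ?, 625, 3125. Powers of 5.
Track C: -2, -4, -8. Multiplying by 2 each time.
Filling track B at index 2 by its rule yields 125.

125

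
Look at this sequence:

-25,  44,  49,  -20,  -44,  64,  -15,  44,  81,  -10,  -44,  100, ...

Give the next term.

-5

The terms cycle through 3 interleaved subsequences.
Subsequence A: -25, -20, -15, -10 — arithmetic with common difference +5.
Subsequence B: 44, -44, 44, -44 — the oscillation 44·(−1)^(n+1).
Subsequence C: 49, 64, 81, 100 — the squares 7², 8², 9², ….
Position 13 falls in subsequence A as its term 5, giving -5.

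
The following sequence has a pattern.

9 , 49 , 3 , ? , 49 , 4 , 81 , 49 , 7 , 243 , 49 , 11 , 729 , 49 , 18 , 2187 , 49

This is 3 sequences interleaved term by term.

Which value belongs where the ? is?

27

Read the sequence 3 terms at a time; column i is its own pattern.
Track A: 9, ?, 81, 243, 729, 2187 (powers 3^2, 3^3, 3^4, …).
Track B: 49, 49, 49, 49, 49, 49 (constant 49).
Track C: 3, 4, 7, 11, 18 (Fibonacci-style (each term is the sum of the two before it)).
Track A's pattern makes the blank 27.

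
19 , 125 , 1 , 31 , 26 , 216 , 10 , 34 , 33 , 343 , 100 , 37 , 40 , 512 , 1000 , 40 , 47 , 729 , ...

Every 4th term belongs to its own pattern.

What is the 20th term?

43

Split by position mod 4 into 4 tracks.
Stream A: 19, 26, 33, 40, 47 — arithmetic with common difference +7.
Stream B: 125, 216, 343, 512, 729 — perfect cubes starting at 5³.
Stream C: 1, 10, 100, 1000 — successive powers of 10.
Stream D: 31, 34, 37, 40 — arithmetic with common difference +3.
Position 20 falls in stream D as its term 5, giving 43.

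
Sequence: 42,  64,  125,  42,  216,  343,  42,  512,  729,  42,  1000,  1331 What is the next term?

The slot pattern repeats as ABB (period 3), so there are 2 interleaved tracks.
Stream A: 42, 42, 42, 42 (the constant sequence 42).
Stream B: 64, 125, 216, 343, 512, 729, 1000, 1331 (the cubes 4³, 5³, 6³, …).
Position 13 falls in stream A as its term 5, giving 42.

42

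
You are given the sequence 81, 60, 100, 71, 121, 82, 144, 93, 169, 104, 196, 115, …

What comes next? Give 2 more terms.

Positions 1, 3, 5, … form one subsequence and positions 2, 4, 6, … form another.
Subsequence A = 81, 100, 121, 144, 169, 196: the squares 9², 10², 11², ….
Subsequence B = 60, 71, 82, 93, 104, 115: adding 11 each time.
The 13th slot belongs to subsequence A; its 7th term is 225.
Position 14 → subsequence B, term 7 = 126.

225, 126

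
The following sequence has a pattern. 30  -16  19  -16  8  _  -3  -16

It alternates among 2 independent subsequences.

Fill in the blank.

Positions 1, 3, 5, … form one subsequence and positions 2, 4, 6, … form another.
Stream A = 30, 19, 8, -3: linear: a_n = 41 − 11·n.
Stream B = -16, -16, ?, -16: constant -16.
The gap is stream B's term 3; the rule gives -16.

-16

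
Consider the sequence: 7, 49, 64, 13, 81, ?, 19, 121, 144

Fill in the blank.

100

Reading positions in blocks of 3 reveals the pattern ABB — 2 tracks woven together.
Stream A: 7, 13, 19 (adding 6 each time).
Stream B: 49, 64, 81, ?, 121, 144 (perfect squares starting at 7²).
Filling stream B at index 4 by its rule yields 100.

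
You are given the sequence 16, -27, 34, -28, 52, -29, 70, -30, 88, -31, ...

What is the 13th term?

124

Taking every 2nd term gives 2 separate tracks.
Stream A: 16, 34, 52, 70, 88 — arithmetic, step +18.
Stream B: -27, -28, -29, -30, -31 — subtracting 1 each time.
Term 13 comes from stream A (its 7th entry): 124.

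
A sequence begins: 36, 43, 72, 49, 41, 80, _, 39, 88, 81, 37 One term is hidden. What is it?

Read the sequence 3 terms at a time; column i is its own pattern.
Subsequence A = 36, 49, ?, 81: consecutive squares n² from n = 6.
Subsequence B = 43, 41, 39, 37: arithmetic, step −2.
Subsequence C = 72, 80, 88: arithmetic, step +8.
The gap is subsequence A's term 3; the rule gives 64.

64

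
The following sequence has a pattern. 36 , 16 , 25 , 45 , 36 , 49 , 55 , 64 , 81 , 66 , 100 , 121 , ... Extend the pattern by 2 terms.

78, 144

Reading positions in blocks of 3 reveals the pattern ABB — 2 tracks woven together.
Track A is 36, 45, 55, 66, which is the triangular numbers T_8, T_9, ….
Track B is 16, 25, 36, 49, 64, 81, 100, 121, which is perfect squares starting at 4².
The 13th slot belongs to track A; its 5th term is 78.
The 14th slot belongs to track B; its 9th term is 144.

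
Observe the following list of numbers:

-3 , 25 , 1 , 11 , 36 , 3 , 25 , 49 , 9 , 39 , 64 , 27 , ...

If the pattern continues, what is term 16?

Split by position mod 3: positions 1, 4, 7, … form one track, and each other residue class forms its own.
Track A is -3, 11, 25, 39, which is arithmetic with common difference +14.
Track B is 25, 36, 49, 64, which is the squares 5², 6², 7², ….
Track C is 1, 3, 9, 27, which is powers of 3.
The 16th slot belongs to track A; its 6th term is 67.

67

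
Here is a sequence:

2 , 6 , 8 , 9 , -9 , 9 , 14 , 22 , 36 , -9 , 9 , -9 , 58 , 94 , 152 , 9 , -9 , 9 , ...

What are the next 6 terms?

Reading positions in blocks of 6 reveals the pattern AAABBB — 2 tracks woven together.
Track A: 2, 6, 8, 14, 22, 36, 58, 94, 152 — a Fibonacci-like recurrence a_n = a_{n-1} + a_{n-2}.
Track B: 9, -9, 9, -9, 9, -9, 9, -9, 9 — oscillating between 9 and -9.
The 19th slot belongs to track A; its 10th term is 246.
Term 20 comes from track A (its 11th entry): 398.
The 21st slot belongs to track A; its 12th term is 644.
Position 22 falls in track B as its term 10, giving -9.
Position 23 falls in track B as its term 11, giving 9.
The 24th slot belongs to track B; its 12th term is -9.

246, 398, 644, -9, 9, -9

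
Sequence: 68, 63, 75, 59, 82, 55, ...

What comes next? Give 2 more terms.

Taking every 2nd term gives 2 separate tracks.
Track A: 68, 75, 82 — arithmetic with common difference +7.
Track B: 63, 59, 55 — arithmetic, step −4.
The 7th slot belongs to track A; its 4th term is 89.
The 8th slot belongs to track B; its 4th term is 51.

89, 51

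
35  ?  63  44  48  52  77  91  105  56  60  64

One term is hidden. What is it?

Positions follow the repeating pattern AAABBB; grouping by letter gives 2 tracks.
Track A is 35, ?, 63, 77, 91, 105, which is adding 14 each time.
Track B is 44, 48, 52, 56, 60, 64, which is linear: a_n = 40 + 4·n.
Filling track A at index 2 by its rule yields 49.

49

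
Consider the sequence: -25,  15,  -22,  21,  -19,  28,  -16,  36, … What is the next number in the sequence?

Split by position mod 2 into 2 tracks.
Track A: -25, -22, -19, -16. Arithmetic with common difference +3.
Track B: 15, 21, 28, 36. Triangular numbers n(n+1)/2 for n = 5, 6, ….
Term 9 comes from track A (its 5th entry): -13.

-13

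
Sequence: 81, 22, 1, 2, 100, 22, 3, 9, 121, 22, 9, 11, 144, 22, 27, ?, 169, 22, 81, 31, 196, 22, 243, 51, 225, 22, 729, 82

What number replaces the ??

20

Split by position mod 4: positions 1, 5, 9, … form one track, and each other residue class forms its own.
Stream A is 81, 100, 121, 144, 169, 196, 225, which is consecutive squares n² from n = 9.
Stream B is 22, 22, 22, 22, 22, 22, 22, which is always 22.
Stream C is 1, 3, 9, 27, 81, 243, 729, which is successive powers of 3.
Stream D is 2, 9, 11, ?, 31, 51, 82, which is each term equals the sum of the previous two.
Filling stream D at index 4 by its rule yields 20.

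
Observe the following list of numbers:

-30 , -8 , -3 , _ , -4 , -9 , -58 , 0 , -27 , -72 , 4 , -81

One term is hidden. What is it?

Taking every 3rd term gives 3 separate tracks.
Subsequence A: -30, ?, -58, -72. Linear: a_n = -16 − 14·n.
Subsequence B: -8, -4, 0, 4. Arithmetic, step +4.
Subsequence C: -3, -9, -27, -81. Multiplying by 3 each time.
Filling subsequence A at index 2 by its rule yields -44.

-44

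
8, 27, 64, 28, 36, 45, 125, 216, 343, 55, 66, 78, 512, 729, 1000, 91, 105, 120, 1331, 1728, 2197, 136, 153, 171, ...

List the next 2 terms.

Reading positions in blocks of 6 reveals the pattern AAABBB — 2 tracks woven together.
Track A = 8, 27, 64, 125, 216, 343, 512, 729, 1000, 1331, 1728, 2197: perfect cubes starting at 2³.
Track B = 28, 36, 45, 55, 66, 78, 91, 105, 120, 136, 153, 171: triangular numbers starting at T_7.
Position 25 falls in track A as its term 13, giving 2744.
Term 26 comes from track A (its 14th entry): 3375.

2744, 3375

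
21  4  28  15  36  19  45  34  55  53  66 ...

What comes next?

Taking every 2nd term gives 2 separate tracks.
Subsequence A: 21, 28, 36, 45, 55, 66 — triangular numbers starting at T_6.
Subsequence B: 4, 15, 19, 34, 53 — each term equals the sum of the previous two.
Term 12 comes from subsequence B (its 6th entry): 87.

87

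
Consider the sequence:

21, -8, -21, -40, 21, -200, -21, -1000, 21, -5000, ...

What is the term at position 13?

Taking every 2nd term gives 2 separate tracks.
Track A: 21, -21, 21, -21, 21 (alternating ±21).
Track B: -8, -40, -200, -1000, -5000 (a geometric progression (common ratio 5)).
Position 13 → track A, term 7 = 21.

21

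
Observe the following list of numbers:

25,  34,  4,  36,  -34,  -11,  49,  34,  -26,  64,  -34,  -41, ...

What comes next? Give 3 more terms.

The terms cycle through 3 interleaved subsequences.
Track A is 25, 36, 49, 64, which is the squares 5², 6², 7², ….
Track B is 34, -34, 34, -34, which is oscillating between 34 and -34.
Track C is 4, -11, -26, -41, which is arithmetic with common difference −15.
Position 13 → track A, term 5 = 81.
Position 14 → track B, term 5 = 34.
Term 15 comes from track C (its 5th entry): -56.

81, 34, -56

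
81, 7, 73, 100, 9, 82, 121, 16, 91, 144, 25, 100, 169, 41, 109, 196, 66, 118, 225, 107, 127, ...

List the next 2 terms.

256, 173

The terms cycle through 3 interleaved subsequences.
Stream A: 81, 100, 121, 144, 169, 196, 225 (the squares 9², 10², 11², …).
Stream B: 7, 9, 16, 25, 41, 66, 107 (Fibonacci-style (each term is the sum of the two before it)).
Stream C: 73, 82, 91, 100, 109, 118, 127 (arithmetic, step +9).
The 22nd slot belongs to stream A; its 8th term is 256.
The 23rd slot belongs to stream B; its 8th term is 173.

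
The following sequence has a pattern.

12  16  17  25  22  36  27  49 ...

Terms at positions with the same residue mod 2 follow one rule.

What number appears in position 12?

Odd-indexed and even-indexed terms follow separate rules.
Track A: 12, 17, 22, 27. Arithmetic with common difference +5.
Track B: 16, 25, 36, 49. The squares 4², 5², 6², ….
Term 12 comes from track B (its 6th entry): 81.

81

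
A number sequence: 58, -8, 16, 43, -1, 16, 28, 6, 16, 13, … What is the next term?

13

The terms cycle through 3 interleaved subsequences.
Track A = 58, 43, 28, 13: subtracting 15 each time.
Track B = -8, -1, 6: arithmetic with common difference +7.
Track C = 16, 16, 16: constant 16.
Term 11 comes from track B (its 4th entry): 13.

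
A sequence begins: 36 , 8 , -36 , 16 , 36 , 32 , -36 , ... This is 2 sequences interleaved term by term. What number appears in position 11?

-36

Positions 1, 3, 5, … form one subsequence and positions 2, 4, 6, … form another.
Track A: 36, -36, 36, -36 — oscillating between 36 and -36.
Track B: 8, 16, 32 — powers 2^3, 2^4, 2^5, ….
Term 11 comes from track A (its 6th entry): -36.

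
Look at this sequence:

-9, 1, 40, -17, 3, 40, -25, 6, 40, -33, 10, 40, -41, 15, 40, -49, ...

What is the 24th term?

40

Taking every 3rd term gives 3 separate tracks.
Subsequence A: -9, -17, -25, -33, -41, -49 — linear: a_n = -1 − 8·n.
Subsequence B: 1, 3, 6, 10, 15 — the triangular numbers T_1, T_2, ….
Subsequence C: 40, 40, 40, 40, 40 — constant 40.
Term 24 comes from subsequence C (its 8th entry): 40.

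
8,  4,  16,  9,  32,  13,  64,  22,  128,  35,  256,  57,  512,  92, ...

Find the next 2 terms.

1024, 149

Positions 1, 3, 5, … form one subsequence and positions 2, 4, 6, … form another.
Track A = 8, 16, 32, 64, 128, 256, 512: geometric, ×2 each step.
Track B = 4, 9, 13, 22, 35, 57, 92: a Fibonacci-like recurrence a_n = a_{n-1} + a_{n-2}.
Position 15 falls in track A as its term 8, giving 1024.
Position 16 falls in track B as its term 8, giving 149.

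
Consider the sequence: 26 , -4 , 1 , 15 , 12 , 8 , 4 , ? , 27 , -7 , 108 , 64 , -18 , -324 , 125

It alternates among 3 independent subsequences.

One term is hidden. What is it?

Split by position mod 3 into 3 tracks.
Track A: 26, 15, 4, -7, -18 (linear: a_n = 37 − 11·n).
Track B: -4, 12, ?, 108, -324 (geometric with ratio -3).
Track C: 1, 8, 27, 64, 125 (the cubes 1³, 2³, 3³, …).
Filling track B at index 3 by its rule yields -36.

-36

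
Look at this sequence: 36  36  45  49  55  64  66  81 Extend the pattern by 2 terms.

78, 100

Positions 1, 3, 5, … form one subsequence and positions 2, 4, 6, … form another.
Track A is 36, 45, 55, 66, which is triangular numbers n(n+1)/2 for n = 8, 9, ….
Track B is 36, 49, 64, 81, which is the squares 6², 7², 8², ….
The 9th slot belongs to track A; its 5th term is 78.
Position 10 → track B, term 5 = 100.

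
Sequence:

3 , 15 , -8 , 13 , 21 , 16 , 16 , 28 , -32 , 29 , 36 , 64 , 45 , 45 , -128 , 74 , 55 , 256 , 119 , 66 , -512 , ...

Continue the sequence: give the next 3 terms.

Split by position mod 3: positions 1, 4, 7, … form one track, and each other residue class forms its own.
Stream A is 3, 13, 16, 29, 45, 74, 119, which is a Fibonacci-like recurrence a_n = a_{n-1} + a_{n-2}.
Stream B is 15, 21, 28, 36, 45, 55, 66, which is triangular numbers n(n+1)/2 for n = 5, 6, ….
Stream C is -8, 16, -32, 64, -128, 256, -512, which is geometric with ratio -2.
Position 22 → stream A, term 8 = 193.
Position 23 falls in stream B as its term 8, giving 78.
Position 24 falls in stream C as its term 8, giving 1024.

193, 78, 1024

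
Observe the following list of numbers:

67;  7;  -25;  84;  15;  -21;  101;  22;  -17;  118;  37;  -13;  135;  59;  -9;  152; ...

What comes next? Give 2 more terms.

96, -5

Taking every 3rd term gives 3 separate tracks.
Subsequence A = 67, 84, 101, 118, 135, 152: arithmetic with common difference +17.
Subsequence B = 7, 15, 22, 37, 59: a Fibonacci-like recurrence a_n = a_{n-1} + a_{n-2}.
Subsequence C = -25, -21, -17, -13, -9: arithmetic, step +4.
The 17th slot belongs to subsequence B; its 6th term is 96.
Position 18 falls in subsequence C as its term 6, giving -5.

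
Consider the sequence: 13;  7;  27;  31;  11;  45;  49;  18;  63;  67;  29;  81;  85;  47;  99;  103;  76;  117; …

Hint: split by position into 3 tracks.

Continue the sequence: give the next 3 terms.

121, 123, 135

Read the sequence 3 terms at a time; column i is its own pattern.
Subsequence A = 13, 31, 49, 67, 85, 103: arithmetic, step +18.
Subsequence B = 7, 11, 18, 29, 47, 76: a Fibonacci-like recurrence a_n = a_{n-1} + a_{n-2}.
Subsequence C = 27, 45, 63, 81, 99, 117: linear: a_n = 9 + 18·n.
Position 19 falls in subsequence A as its term 7, giving 121.
Term 20 comes from subsequence B (its 7th entry): 123.
The 21st slot belongs to subsequence C; its 7th term is 135.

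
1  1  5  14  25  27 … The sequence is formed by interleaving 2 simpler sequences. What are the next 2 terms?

125, 40

Taking every 2nd term gives 2 separate tracks.
Subsequence A = 1, 5, 25: powers of 5.
Subsequence B = 1, 14, 27: adding 13 each time.
Position 7 → subsequence A, term 4 = 125.
Position 8 falls in subsequence B as its term 4, giving 40.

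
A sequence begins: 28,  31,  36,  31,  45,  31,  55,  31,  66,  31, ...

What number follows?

78

The terms cycle through 2 interleaved subsequences.
Stream A = 28, 36, 45, 55, 66: triangular numbers n(n+1)/2 for n = 7, 8, ….
Stream B = 31, 31, 31, 31, 31: always 31.
The 11th slot belongs to stream A; its 6th term is 78.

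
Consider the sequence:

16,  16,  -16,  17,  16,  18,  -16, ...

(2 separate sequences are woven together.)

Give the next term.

Split by position mod 2 into 2 tracks.
Track A: 16, -16, 16, -16 — alternating ±16.
Track B: 16, 17, 18 — arithmetic with common difference +1.
Term 8 comes from track B (its 4th entry): 19.

19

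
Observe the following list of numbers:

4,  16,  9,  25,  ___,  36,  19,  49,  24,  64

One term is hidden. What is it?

Odd-indexed and even-indexed terms follow separate rules.
Subsequence A = 4, 9, ?, 19, 24: adding 5 each time.
Subsequence B = 16, 25, 36, 49, 64: consecutive squares n² from n = 4.
Filling subsequence A at index 3 by its rule yields 14.

14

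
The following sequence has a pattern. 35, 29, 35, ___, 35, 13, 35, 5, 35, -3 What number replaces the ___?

Split by position mod 2 into 2 tracks.
Stream A: 35, 35, 35, 35, 35 (constant 35).
Stream B: 29, ?, 13, 5, -3 (linear: a_n = 37 − 8·n).
The gap is stream B's term 2; the rule gives 21.

21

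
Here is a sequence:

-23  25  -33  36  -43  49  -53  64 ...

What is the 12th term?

100

The terms cycle through 2 interleaved subsequences.
Track A: -23, -33, -43, -53 (arithmetic with common difference −10).
Track B: 25, 36, 49, 64 (the squares 5², 6², 7², …).
Position 12 → track B, term 6 = 100.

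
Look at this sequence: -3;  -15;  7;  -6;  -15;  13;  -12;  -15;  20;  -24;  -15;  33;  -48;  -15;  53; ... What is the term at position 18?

Split by position mod 3 into 3 tracks.
Subsequence A = -3, -6, -12, -24, -48: geometric with ratio 2.
Subsequence B = -15, -15, -15, -15, -15: always -15.
Subsequence C = 7, 13, 20, 33, 53: a Fibonacci-like recurrence a_n = a_{n-1} + a_{n-2}.
The 18th slot belongs to subsequence C; its 6th term is 86.

86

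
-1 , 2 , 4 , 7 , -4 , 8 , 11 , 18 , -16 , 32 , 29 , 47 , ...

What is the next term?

-64

The slot pattern repeats as AABB (period 4), so there are 2 interleaved tracks.
Subsequence A = -1, 2, -4, 8, -16, 32: a geometric progression (common ratio -2).
Subsequence B = 4, 7, 11, 18, 29, 47: a Fibonacci-like recurrence a_n = a_{n-1} + a_{n-2}.
The 13th slot belongs to subsequence A; its 7th term is -64.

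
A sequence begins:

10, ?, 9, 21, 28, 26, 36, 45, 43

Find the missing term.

15

The slot pattern repeats as AAB (period 3), so there are 2 interleaved tracks.
Stream A: 10, ?, 21, 28, 36, 45. The triangular numbers T_4, T_5, ….
Stream B: 9, 26, 43. Arithmetic with common difference +17.
The gap is stream A's term 2; the rule gives 15.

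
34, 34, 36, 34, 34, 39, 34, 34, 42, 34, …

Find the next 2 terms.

34, 45

The slot pattern repeats as AAB (period 3), so there are 2 interleaved tracks.
Track A: 34, 34, 34, 34, 34, 34, 34 — always 34.
Track B: 36, 39, 42 — linear: a_n = 33 + 3·n.
Term 11 comes from track A (its 8th entry): 34.
The 12th slot belongs to track B; its 4th term is 45.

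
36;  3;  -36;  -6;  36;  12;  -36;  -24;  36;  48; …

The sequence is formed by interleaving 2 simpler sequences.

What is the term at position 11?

-36

Taking every 2nd term gives 2 separate tracks.
Track A: 36, -36, 36, -36, 36. The oscillation 36·(−1)^(n+1).
Track B: 3, -6, 12, -24, 48. Geometric with ratio -2.
Term 11 comes from track A (its 6th entry): -36.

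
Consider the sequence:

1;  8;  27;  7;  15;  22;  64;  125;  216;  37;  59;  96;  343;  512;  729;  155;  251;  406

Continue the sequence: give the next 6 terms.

1000, 1331, 1728, 657, 1063, 1720

Reading positions in blocks of 6 reveals the pattern AAABBB — 2 tracks woven together.
Track A = 1, 8, 27, 64, 125, 216, 343, 512, 729: consecutive cubes n³ from n = 1.
Track B = 7, 15, 22, 37, 59, 96, 155, 251, 406: each term equals the sum of the previous two.
The 19th slot belongs to track A; its 10th term is 1000.
The 20th slot belongs to track A; its 11th term is 1331.
Position 21 → track A, term 12 = 1728.
The 22nd slot belongs to track B; its 10th term is 657.
The 23rd slot belongs to track B; its 11th term is 1063.
Term 24 comes from track B (its 12th entry): 1720.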